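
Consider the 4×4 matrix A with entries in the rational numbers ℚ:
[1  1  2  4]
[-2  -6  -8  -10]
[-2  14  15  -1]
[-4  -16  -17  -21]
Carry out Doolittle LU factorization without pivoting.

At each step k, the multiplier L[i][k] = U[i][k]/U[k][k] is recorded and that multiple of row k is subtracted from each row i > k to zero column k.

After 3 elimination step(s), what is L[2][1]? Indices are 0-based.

k=0: U[0][0]=1
  eliminate (1,0): mult=-2, new row 1: (0, -4, -4, -2); set L[1][0]=-2
  eliminate (2,0): mult=-2, new row 2: (0, 16, 19, 7); set L[2][0]=-2
  eliminate (3,0): mult=-4, new row 3: (0, -12, -9, -5); set L[3][0]=-4
k=1: U[1][1]=-4
  eliminate (2,1): mult=-4, new row 2: (0, 0, 3, -1); set L[2][1]=-4
  eliminate (3,1): mult=3, new row 3: (0, 0, 3, 1); set L[3][1]=3
k=2: U[2][2]=3
  eliminate (3,2): mult=1, new row 3: (0, 0, 0, 2); set L[3][2]=1

L[2][1] = -4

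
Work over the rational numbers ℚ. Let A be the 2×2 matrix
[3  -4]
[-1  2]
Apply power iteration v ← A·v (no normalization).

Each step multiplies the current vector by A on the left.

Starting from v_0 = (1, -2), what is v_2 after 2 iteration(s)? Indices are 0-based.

v_2 = (53, -21)

v_0 = (1, -2).
v_1 = A·v_0 = (11, -5).
v_2 = A·v_1 = (53, -21).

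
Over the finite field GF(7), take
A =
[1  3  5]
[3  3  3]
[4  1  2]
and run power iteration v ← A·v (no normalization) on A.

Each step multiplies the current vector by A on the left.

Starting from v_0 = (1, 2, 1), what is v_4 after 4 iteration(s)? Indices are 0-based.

v_4 = (6, 3, 6)

v_0 = (1, 2, 1).
v_1 = A·v_0 = (5, 5, 1).
v_2 = A·v_1 = (4, 5, 6).
v_3 = A·v_2 = (0, 3, 5).
v_4 = A·v_3 = (6, 3, 6).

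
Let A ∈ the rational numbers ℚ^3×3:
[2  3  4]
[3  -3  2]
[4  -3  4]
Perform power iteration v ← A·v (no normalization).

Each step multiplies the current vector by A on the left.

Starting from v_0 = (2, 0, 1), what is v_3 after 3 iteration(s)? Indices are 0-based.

v_3 = (472, 304, 504)

v_0 = (2, 0, 1).
v_1 = A·v_0 = (8, 8, 12).
v_2 = A·v_1 = (88, 24, 56).
v_3 = A·v_2 = (472, 304, 504).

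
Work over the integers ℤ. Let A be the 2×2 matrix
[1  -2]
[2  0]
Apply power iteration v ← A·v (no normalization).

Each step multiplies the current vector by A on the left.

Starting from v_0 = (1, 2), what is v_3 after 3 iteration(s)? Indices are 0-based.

v_0 = (1, 2).
v_1 = A·v_0 = (-3, 2).
v_2 = A·v_1 = (-7, -6).
v_3 = A·v_2 = (5, -14).

v_3 = (5, -14)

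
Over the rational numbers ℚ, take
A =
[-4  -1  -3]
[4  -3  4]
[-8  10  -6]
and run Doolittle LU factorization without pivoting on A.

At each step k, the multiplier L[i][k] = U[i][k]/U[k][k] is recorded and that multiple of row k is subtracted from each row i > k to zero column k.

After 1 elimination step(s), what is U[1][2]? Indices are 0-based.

U[1][2] = 1

[col 0] pivot -4
  R1 -= -1*R0 → (0, -4, 1)  (L[1][0] := -1)
  R2 -= 2*R0 → (0, 12, 0)  (L[2][0] := 2)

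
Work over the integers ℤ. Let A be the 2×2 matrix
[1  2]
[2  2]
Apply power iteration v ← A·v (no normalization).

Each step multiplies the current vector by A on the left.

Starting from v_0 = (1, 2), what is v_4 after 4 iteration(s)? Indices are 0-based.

v_0 = (1, 2).
v_1 = A·v_0 = (5, 6).
v_2 = A·v_1 = (17, 22).
v_3 = A·v_2 = (61, 78).
v_4 = A·v_3 = (217, 278).

v_4 = (217, 278)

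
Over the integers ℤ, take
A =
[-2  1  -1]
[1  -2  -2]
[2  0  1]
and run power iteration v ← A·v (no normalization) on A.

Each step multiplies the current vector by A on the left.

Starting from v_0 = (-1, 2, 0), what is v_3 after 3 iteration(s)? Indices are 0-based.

v_0 = (-1, 2, 0).
v_1 = A·v_0 = (4, -5, -2).
v_2 = A·v_1 = (-11, 18, 6).
v_3 = A·v_2 = (34, -59, -16).

v_3 = (34, -59, -16)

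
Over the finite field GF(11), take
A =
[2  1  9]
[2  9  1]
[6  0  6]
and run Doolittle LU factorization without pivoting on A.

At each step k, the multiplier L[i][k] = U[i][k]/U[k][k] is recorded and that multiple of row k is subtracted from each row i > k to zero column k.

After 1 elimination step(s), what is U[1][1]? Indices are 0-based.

Step 1: pivot at (0,0) is 2.
  row1 ← row1 − (1)·row0  ⇒  L[1][0]=1, U row1=(0, 8, 3)
  row2 ← row2 − (3)·row0  ⇒  L[2][0]=3, U row2=(0, 8, 1)

U[1][1] = 8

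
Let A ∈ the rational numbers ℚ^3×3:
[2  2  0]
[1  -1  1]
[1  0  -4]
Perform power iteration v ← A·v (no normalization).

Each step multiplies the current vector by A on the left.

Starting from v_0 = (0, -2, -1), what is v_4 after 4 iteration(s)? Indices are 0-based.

v_4 = (-78, 85, -310)

v_0 = (0, -2, -1).
v_1 = A·v_0 = (-4, 1, 4).
v_2 = A·v_1 = (-6, -1, -20).
v_3 = A·v_2 = (-14, -25, 74).
v_4 = A·v_3 = (-78, 85, -310).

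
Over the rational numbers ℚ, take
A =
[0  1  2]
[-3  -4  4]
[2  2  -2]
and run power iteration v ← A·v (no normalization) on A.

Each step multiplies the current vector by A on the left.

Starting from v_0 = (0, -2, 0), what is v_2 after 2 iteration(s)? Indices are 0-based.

v_2 = (0, -42, 20)

v_0 = (0, -2, 0).
v_1 = A·v_0 = (-2, 8, -4).
v_2 = A·v_1 = (0, -42, 20).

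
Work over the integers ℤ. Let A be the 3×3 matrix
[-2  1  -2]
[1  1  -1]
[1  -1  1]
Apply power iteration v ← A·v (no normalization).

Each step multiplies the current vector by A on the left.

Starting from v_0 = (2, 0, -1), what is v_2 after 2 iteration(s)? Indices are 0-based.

v_0 = (2, 0, -1).
v_1 = A·v_0 = (-2, 3, 1).
v_2 = A·v_1 = (5, 0, -4).

v_2 = (5, 0, -4)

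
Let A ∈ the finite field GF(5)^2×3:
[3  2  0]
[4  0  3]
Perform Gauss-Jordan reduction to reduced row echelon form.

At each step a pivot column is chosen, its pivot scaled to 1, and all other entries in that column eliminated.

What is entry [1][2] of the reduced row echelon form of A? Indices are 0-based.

M[1][2] = 2

pivot(0,0)=3: scale R0 → (1, 4, 0)
  clear (1,0): R1 −= (4)R0 → (0, 4, 3)
pivot(1,1)=4: scale R1 → (0, 1, 2)
  clear (0,1): R0 −= (4)R1 → (1, 0, 2)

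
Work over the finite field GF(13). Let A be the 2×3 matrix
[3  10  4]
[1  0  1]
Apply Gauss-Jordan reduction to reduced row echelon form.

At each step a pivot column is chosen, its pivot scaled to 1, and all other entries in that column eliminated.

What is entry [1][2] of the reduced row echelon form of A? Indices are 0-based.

M[1][2] = 4

[1] R0 /= 3  ⇒  (1, 12, 10)
     R1 -= 1·R0  ⇒  (0, 1, 4)
[2] R1 /= 1  ⇒  (0, 1, 4)
     R0 -= 12·R1  ⇒  (1, 0, 1)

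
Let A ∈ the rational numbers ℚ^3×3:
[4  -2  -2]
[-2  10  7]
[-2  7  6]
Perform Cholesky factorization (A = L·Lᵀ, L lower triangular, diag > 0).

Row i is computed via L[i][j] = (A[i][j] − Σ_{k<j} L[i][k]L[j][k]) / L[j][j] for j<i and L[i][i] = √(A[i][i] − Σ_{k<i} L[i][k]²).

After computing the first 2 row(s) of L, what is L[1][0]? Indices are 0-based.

L[1][0] = -1

Step 1: L[0][0] = √(4) = 2.
  L[1][0] = (-2) / L[0][0] = -1.
Step 2: L[1][1] = √(9) = 3.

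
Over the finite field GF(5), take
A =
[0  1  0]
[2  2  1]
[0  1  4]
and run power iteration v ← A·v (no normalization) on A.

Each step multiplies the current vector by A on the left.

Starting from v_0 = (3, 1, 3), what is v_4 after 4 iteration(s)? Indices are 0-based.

v_0 = (3, 1, 3).
v_1 = A·v_0 = (1, 1, 3).
v_2 = A·v_1 = (1, 2, 3).
v_3 = A·v_2 = (2, 4, 4).
v_4 = A·v_3 = (4, 1, 0).

v_4 = (4, 1, 0)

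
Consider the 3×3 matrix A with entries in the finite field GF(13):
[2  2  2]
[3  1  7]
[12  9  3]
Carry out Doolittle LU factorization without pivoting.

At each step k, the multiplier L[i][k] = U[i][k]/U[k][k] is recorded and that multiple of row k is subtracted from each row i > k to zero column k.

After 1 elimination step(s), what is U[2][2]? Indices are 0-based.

U[2][2] = 4

k=0: U[0][0]=2
  eliminate (1,0): mult=8, new row 1: (0, 11, 4); set L[1][0]=8
  eliminate (2,0): mult=6, new row 2: (0, 10, 4); set L[2][0]=6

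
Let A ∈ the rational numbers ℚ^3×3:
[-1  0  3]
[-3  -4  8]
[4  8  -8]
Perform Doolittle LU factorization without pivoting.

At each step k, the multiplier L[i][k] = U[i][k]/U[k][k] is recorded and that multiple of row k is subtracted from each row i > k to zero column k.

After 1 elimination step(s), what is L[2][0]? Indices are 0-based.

[col 0] pivot -1
  R1 -= 3*R0 → (0, -4, -1)  (L[1][0] := 3)
  R2 -= -4*R0 → (0, 8, 4)  (L[2][0] := -4)

L[2][0] = -4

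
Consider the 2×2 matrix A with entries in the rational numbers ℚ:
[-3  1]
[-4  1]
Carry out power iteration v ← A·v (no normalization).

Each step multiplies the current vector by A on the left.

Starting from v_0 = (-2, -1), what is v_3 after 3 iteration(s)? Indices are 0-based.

v_0 = (-2, -1).
v_1 = A·v_0 = (5, 7).
v_2 = A·v_1 = (-8, -13).
v_3 = A·v_2 = (11, 19).

v_3 = (11, 19)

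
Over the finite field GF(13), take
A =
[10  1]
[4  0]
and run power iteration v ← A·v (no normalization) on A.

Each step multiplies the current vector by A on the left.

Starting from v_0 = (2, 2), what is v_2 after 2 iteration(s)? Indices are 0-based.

v_0 = (2, 2).
v_1 = A·v_0 = (9, 8).
v_2 = A·v_1 = (7, 10).

v_2 = (7, 10)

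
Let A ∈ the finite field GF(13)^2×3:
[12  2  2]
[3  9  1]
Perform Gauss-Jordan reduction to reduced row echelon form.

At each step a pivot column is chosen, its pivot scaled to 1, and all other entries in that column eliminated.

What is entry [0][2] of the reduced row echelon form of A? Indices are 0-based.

M[0][2] = 5

pivot(0,0)=12: scale R0 → (1, 11, 11)
  clear (1,0): R1 −= (3)R0 → (0, 2, 7)
pivot(1,1)=2: scale R1 → (0, 1, 10)
  clear (0,1): R0 −= (11)R1 → (1, 0, 5)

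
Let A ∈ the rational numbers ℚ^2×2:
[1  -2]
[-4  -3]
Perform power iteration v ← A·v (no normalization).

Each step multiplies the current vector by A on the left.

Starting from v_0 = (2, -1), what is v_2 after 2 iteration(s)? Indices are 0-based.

v_2 = (14, -1)

v_0 = (2, -1).
v_1 = A·v_0 = (4, -5).
v_2 = A·v_1 = (14, -1).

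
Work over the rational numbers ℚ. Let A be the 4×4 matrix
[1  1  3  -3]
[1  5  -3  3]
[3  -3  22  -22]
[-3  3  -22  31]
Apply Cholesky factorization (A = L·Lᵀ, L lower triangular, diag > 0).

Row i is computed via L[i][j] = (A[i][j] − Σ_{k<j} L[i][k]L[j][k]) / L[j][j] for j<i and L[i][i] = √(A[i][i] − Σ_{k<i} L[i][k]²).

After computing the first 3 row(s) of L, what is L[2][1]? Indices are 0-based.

L[2][1] = -3

Step 1: L[0][0] = √(1) = 1.
  L[1][0] = (1) / L[0][0] = 1.
Step 2: L[1][1] = √(4) = 2.
  L[2][0] = (3) / L[0][0] = 3.
  L[2][1] = (-6) / L[1][1] = -3.
Step 3: L[2][2] = √(4) = 2.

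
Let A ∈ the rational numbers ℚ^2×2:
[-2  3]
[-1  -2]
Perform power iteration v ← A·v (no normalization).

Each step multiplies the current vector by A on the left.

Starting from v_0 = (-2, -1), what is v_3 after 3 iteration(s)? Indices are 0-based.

v_0 = (-2, -1).
v_1 = A·v_0 = (1, 4).
v_2 = A·v_1 = (10, -9).
v_3 = A·v_2 = (-47, 8).

v_3 = (-47, 8)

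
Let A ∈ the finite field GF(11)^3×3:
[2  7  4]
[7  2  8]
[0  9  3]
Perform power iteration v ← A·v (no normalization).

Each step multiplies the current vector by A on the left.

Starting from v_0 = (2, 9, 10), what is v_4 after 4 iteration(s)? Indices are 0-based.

v_4 = (6, 1, 6)

v_0 = (2, 9, 10).
v_1 = A·v_0 = (8, 2, 1).
v_2 = A·v_1 = (1, 2, 10).
v_3 = A·v_2 = (1, 3, 4).
v_4 = A·v_3 = (6, 1, 6).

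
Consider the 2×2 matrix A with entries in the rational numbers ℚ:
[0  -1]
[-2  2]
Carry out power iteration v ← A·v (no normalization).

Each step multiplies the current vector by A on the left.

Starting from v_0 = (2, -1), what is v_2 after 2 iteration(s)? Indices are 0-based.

v_0 = (2, -1).
v_1 = A·v_0 = (1, -6).
v_2 = A·v_1 = (6, -14).

v_2 = (6, -14)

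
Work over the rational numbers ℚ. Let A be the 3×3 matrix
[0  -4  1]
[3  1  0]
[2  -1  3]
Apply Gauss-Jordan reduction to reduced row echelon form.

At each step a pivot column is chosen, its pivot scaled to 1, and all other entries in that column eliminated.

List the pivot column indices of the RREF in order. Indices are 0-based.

pivot(0,0): swap R0↔R1
pivot(0,0)=3: scale R0 → (1, 1/3, 0)
  clear (2,0): R2 −= (2)R0 → (0, -5/3, 3)
pivot(1,1)=-4: scale R1 → (0, 1, -1/4)
  clear (0,1): R0 −= (1/3)R1 → (1, 0, 1/12)
  clear (2,1): R2 −= (-5/3)R1 → (0, 0, 31/12)
pivot(2,2)=31/12: scale R2 → (0, 0, 1)
  clear (0,2): R0 −= (1/12)R2 → (1, 0, 0)
  clear (1,2): R1 −= (-1/4)R2 → (0, 1, 0)

pivot columns: 0, 1, 2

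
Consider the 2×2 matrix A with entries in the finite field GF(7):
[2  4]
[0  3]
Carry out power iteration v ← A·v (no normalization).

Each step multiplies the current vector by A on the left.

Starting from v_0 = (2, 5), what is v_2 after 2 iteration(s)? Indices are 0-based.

v_0 = (2, 5).
v_1 = A·v_0 = (3, 1).
v_2 = A·v_1 = (3, 3).

v_2 = (3, 3)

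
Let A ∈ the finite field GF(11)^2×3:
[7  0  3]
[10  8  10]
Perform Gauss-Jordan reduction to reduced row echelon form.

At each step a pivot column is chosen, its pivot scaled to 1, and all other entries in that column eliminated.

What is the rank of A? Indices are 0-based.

[1] R0 /= 7  ⇒  (1, 0, 2)
     R1 -= 10·R0  ⇒  (0, 8, 1)
[2] R1 /= 8  ⇒  (0, 1, 7)

rank = 2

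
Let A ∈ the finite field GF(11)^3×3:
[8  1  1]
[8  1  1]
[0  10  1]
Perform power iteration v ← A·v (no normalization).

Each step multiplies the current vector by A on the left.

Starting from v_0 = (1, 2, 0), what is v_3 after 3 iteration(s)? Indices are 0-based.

v_0 = (1, 2, 0).
v_1 = A·v_0 = (10, 10, 9).
v_2 = A·v_1 = (0, 0, 10).
v_3 = A·v_2 = (10, 10, 10).

v_3 = (10, 10, 10)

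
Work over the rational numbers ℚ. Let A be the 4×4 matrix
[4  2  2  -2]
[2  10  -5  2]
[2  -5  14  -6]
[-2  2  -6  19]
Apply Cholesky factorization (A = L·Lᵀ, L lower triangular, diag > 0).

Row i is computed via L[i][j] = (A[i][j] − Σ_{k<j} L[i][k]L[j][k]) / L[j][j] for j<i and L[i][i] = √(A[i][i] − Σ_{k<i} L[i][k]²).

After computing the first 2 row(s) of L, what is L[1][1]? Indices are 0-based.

L[1][1] = 3

Step 1: L[0][0] = √(4) = 2.
  L[1][0] = (2) / L[0][0] = 1.
Step 2: L[1][1] = √(9) = 3.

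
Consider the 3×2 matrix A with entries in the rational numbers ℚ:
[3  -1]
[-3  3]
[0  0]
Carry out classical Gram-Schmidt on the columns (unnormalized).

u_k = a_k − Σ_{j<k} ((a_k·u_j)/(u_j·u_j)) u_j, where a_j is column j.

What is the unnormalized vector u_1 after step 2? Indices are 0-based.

Step 1: u_0 = a_0 = (3, -3, 0).
Step 2: u_1 = a_1 − (-2/3)·u_0 = (1, 1, 0).

u_1 = (1, 1, 0)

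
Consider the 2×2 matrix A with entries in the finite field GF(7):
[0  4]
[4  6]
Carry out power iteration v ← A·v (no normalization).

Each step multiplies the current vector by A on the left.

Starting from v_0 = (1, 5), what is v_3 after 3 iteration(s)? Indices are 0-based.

v_0 = (1, 5).
v_1 = A·v_0 = (6, 6).
v_2 = A·v_1 = (3, 4).
v_3 = A·v_2 = (2, 1).

v_3 = (2, 1)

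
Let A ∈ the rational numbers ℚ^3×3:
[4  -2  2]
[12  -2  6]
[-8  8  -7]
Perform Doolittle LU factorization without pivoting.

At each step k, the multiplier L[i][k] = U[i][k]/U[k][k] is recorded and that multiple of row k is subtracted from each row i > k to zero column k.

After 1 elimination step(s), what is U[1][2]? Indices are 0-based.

[col 0] pivot 4
  R1 -= 3*R0 → (0, 4, 0)  (L[1][0] := 3)
  R2 -= -2*R0 → (0, 4, -3)  (L[2][0] := -2)

U[1][2] = 0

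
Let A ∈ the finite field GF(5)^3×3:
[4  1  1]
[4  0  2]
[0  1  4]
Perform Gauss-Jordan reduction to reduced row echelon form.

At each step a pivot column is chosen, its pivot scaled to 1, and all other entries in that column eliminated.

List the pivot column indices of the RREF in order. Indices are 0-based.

pivot columns: 0, 1

[1] R0 /= 4  ⇒  (1, 4, 4)
     R1 -= 4·R0  ⇒  (0, 4, 1)
[2] R1 /= 4  ⇒  (0, 1, 4)
     R0 -= 4·R1  ⇒  (1, 0, 3)
     R2 -= 1·R1  ⇒  (0, 0, 0)
column 2 empty below row 2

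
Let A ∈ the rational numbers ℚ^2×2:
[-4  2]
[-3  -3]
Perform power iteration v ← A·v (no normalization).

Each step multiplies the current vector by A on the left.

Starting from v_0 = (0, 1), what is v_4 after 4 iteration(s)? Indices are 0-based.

v_0 = (0, 1).
v_1 = A·v_0 = (2, -3).
v_2 = A·v_1 = (-14, 3).
v_3 = A·v_2 = (62, 33).
v_4 = A·v_3 = (-182, -285).

v_4 = (-182, -285)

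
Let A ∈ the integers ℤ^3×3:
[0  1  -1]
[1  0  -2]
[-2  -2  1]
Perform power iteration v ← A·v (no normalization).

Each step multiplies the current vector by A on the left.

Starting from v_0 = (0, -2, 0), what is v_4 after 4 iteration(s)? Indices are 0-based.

v_4 = (-56, -90, 112)

v_0 = (0, -2, 0).
v_1 = A·v_0 = (-2, 0, 4).
v_2 = A·v_1 = (-4, -10, 8).
v_3 = A·v_2 = (-18, -20, 36).
v_4 = A·v_3 = (-56, -90, 112).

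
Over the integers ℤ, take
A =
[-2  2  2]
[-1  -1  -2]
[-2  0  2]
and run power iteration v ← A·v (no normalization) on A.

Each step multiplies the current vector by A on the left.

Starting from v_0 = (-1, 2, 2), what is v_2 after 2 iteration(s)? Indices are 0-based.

v_0 = (-1, 2, 2).
v_1 = A·v_0 = (10, -5, 6).
v_2 = A·v_1 = (-18, -17, -8).

v_2 = (-18, -17, -8)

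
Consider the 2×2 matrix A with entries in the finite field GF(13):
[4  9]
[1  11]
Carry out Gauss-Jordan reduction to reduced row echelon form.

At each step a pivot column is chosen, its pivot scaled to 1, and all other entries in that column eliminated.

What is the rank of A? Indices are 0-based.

pivot(0,0)=4: scale R0 → (1, 12)
  clear (1,0): R1 −= (1)R0 → (0, 12)
pivot(1,1)=12: scale R1 → (0, 1)
  clear (0,1): R0 −= (12)R1 → (1, 0)

rank = 2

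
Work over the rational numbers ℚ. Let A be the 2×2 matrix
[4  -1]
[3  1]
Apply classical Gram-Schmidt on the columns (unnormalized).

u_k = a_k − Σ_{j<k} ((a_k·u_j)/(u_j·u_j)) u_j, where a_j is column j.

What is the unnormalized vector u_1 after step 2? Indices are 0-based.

Step 1: u_0 = a_0 = (4, 3).
Step 2: u_1 = a_1 − (-1/25)·u_0 = (-21/25, 28/25).

u_1 = (-21/25, 28/25)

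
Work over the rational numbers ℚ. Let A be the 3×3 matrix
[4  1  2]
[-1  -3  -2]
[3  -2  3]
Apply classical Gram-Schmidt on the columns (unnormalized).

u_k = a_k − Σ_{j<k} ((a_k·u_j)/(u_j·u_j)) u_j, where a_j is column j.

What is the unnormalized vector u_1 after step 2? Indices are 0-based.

u_1 = (11/13, -77/26, -55/26)

Step 1: u_0 = a_0 = (4, -1, 3).
Step 2: u_1 = a_1 − (1/26)·u_0 = (11/13, -77/26, -55/26).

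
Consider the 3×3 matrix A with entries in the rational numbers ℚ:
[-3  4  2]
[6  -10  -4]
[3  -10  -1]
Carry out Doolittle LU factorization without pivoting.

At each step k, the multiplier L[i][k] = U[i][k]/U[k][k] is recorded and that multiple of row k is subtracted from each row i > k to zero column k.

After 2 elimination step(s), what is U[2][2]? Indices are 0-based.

U[2][2] = 1

Step 1: pivot at (0,0) is -3.
  row1 ← row1 − (-2)·row0  ⇒  L[1][0]=-2, U row1=(0, -2, 0)
  row2 ← row2 − (-1)·row0  ⇒  L[2][0]=-1, U row2=(0, -6, 1)
Step 2: pivot at (1,1) is -2.
  row2 ← row2 − (3)·row1  ⇒  L[2][1]=3, U row2=(0, 0, 1)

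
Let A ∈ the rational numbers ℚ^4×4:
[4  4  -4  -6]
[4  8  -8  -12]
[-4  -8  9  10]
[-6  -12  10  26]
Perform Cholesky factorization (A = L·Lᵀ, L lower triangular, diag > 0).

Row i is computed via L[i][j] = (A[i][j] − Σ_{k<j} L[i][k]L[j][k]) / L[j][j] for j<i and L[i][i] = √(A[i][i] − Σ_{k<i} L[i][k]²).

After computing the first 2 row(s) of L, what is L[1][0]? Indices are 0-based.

Step 1: L[0][0] = √(4) = 2.
  L[1][0] = (4) / L[0][0] = 2.
Step 2: L[1][1] = √(4) = 2.

L[1][0] = 2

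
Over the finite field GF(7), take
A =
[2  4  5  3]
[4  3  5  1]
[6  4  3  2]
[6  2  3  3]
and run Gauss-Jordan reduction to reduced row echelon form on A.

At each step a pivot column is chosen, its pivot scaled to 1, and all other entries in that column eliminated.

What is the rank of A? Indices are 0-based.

pivot(0,0)=2: scale R0 → (1, 2, 6, 5)
  clear (1,0): R1 −= (4)R0 → (0, 2, 2, 2)
  clear (2,0): R2 −= (6)R0 → (0, 6, 2, 0)
  clear (3,0): R3 −= (6)R0 → (0, 4, 2, 1)
pivot(1,1)=2: scale R1 → (0, 1, 1, 1)
  clear (0,1): R0 −= (2)R1 → (1, 0, 4, 3)
  clear (2,1): R2 −= (6)R1 → (0, 0, 3, 1)
  clear (3,1): R3 −= (4)R1 → (0, 0, 5, 4)
pivot(2,2)=3: scale R2 → (0, 0, 1, 5)
  clear (0,2): R0 −= (4)R2 → (1, 0, 0, 4)
  clear (1,2): R1 −= (1)R2 → (0, 1, 0, 3)
  clear (3,2): R3 −= (5)R2 → (0, 0, 0, 0)
col 3: no nonzero at/below row 3; advance.

rank = 3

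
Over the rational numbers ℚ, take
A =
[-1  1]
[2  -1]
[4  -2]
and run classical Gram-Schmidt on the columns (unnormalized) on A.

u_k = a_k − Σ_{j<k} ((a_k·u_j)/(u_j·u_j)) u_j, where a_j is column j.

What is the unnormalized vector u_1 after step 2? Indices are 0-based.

Step 1: u_0 = a_0 = (-1, 2, 4).
Step 2: u_1 = a_1 − (-11/21)·u_0 = (10/21, 1/21, 2/21).

u_1 = (10/21, 1/21, 2/21)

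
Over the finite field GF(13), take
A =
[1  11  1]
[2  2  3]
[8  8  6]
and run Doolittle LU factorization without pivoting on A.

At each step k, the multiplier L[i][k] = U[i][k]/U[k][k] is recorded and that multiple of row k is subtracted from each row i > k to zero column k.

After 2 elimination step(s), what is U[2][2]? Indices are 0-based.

U[2][2] = 7

k=0: U[0][0]=1
  eliminate (1,0): mult=2, new row 1: (0, 6, 1); set L[1][0]=2
  eliminate (2,0): mult=8, new row 2: (0, 11, 11); set L[2][0]=8
k=1: U[1][1]=6
  eliminate (2,1): mult=4, new row 2: (0, 0, 7); set L[2][1]=4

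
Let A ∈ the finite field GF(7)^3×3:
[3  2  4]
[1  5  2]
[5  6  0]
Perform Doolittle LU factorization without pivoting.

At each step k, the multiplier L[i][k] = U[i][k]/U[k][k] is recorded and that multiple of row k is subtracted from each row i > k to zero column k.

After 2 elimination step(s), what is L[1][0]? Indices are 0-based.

L[1][0] = 5

k=0: U[0][0]=3
  eliminate (1,0): mult=5, new row 1: (0, 2, 3); set L[1][0]=5
  eliminate (2,0): mult=4, new row 2: (0, 5, 5); set L[2][0]=4
k=1: U[1][1]=2
  eliminate (2,1): mult=6, new row 2: (0, 0, 1); set L[2][1]=6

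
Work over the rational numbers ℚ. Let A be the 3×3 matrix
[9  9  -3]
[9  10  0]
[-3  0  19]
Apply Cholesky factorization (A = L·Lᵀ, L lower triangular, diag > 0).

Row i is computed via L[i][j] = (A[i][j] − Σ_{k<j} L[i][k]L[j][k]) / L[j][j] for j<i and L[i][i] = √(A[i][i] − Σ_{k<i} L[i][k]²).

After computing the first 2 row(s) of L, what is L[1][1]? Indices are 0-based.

L[1][1] = 1

Step 1: L[0][0] = √(9) = 3.
  L[1][0] = (9) / L[0][0] = 3.
Step 2: L[1][1] = √(1) = 1.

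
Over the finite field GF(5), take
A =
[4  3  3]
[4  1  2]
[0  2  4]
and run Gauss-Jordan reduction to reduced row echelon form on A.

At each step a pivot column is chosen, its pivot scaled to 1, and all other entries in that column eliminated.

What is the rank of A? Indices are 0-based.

[1] R0 /= 4  ⇒  (1, 2, 2)
     R1 -= 4·R0  ⇒  (0, 3, 4)
[2] R1 /= 3  ⇒  (0, 1, 3)
     R0 -= 2·R1  ⇒  (1, 0, 1)
     R2 -= 2·R1  ⇒  (0, 0, 3)
[3] R2 /= 3  ⇒  (0, 0, 1)
     R0 -= 1·R2  ⇒  (1, 0, 0)
     R1 -= 3·R2  ⇒  (0, 1, 0)

rank = 3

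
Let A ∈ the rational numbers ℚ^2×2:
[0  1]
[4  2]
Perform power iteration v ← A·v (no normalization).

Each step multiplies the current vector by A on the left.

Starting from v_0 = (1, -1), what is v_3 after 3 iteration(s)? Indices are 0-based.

v_0 = (1, -1).
v_1 = A·v_0 = (-1, 2).
v_2 = A·v_1 = (2, 0).
v_3 = A·v_2 = (0, 8).

v_3 = (0, 8)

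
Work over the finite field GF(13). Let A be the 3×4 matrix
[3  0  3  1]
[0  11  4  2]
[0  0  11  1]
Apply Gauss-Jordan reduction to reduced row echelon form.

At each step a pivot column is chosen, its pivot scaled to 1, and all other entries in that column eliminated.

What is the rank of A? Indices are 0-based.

step 1: normalize row 0 (÷3) = (1, 0, 1, 9)
step 2: normalize row 1 (÷11) = (0, 1, 11, 12)
step 3: normalize row 2 (÷11) = (0, 0, 1, 6)
  row 0: subtract 1×row2 = (1, 0, 0, 3)
  row 1: subtract 11×row2 = (0, 1, 0, 11)

rank = 3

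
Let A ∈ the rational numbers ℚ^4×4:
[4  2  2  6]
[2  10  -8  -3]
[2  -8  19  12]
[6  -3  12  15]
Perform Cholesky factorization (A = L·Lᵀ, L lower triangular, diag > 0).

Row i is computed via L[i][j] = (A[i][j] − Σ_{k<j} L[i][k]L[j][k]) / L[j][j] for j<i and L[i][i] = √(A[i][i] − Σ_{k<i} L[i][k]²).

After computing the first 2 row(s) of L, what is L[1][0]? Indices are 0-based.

L[1][0] = 1

Step 1: L[0][0] = √(4) = 2.
  L[1][0] = (2) / L[0][0] = 1.
Step 2: L[1][1] = √(9) = 3.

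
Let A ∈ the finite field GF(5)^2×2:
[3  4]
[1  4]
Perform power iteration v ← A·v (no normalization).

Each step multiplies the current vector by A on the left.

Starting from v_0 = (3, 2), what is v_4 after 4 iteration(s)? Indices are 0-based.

v_4 = (3, 0)

v_0 = (3, 2).
v_1 = A·v_0 = (2, 1).
v_2 = A·v_1 = (0, 1).
v_3 = A·v_2 = (4, 4).
v_4 = A·v_3 = (3, 0).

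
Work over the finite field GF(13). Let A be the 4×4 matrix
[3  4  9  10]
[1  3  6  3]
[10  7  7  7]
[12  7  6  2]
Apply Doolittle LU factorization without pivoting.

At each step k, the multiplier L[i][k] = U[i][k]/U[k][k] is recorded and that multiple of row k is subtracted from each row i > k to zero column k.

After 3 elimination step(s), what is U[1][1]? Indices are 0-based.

[col 0] pivot 3
  R1 -= 9*R0 → (0, 6, 3, 4)  (L[1][0] := 9)
  R2 -= 12*R0 → (0, 11, 3, 4)  (L[2][0] := 12)
  R3 -= 4*R0 → (0, 4, 9, 1)  (L[3][0] := 4)
[col 1] pivot 6
  R2 -= 4*R1 → (0, 0, 4, 1)  (L[2][1] := 4)
  R3 -= 5*R1 → (0, 0, 7, 7)  (L[3][1] := 5)
[col 2] pivot 4
  R3 -= 5*R2 → (0, 0, 0, 2)  (L[3][2] := 5)

U[1][1] = 6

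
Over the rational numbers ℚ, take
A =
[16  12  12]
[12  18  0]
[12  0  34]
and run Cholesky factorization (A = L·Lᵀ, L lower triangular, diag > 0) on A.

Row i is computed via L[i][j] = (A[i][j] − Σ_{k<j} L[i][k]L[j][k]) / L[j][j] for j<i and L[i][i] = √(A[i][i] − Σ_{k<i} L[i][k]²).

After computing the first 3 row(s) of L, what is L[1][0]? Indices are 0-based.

Step 1: L[0][0] = √(16) = 4.
  L[1][0] = (12) / L[0][0] = 3.
Step 2: L[1][1] = √(9) = 3.
  L[2][0] = (12) / L[0][0] = 3.
  L[2][1] = (-9) / L[1][1] = -3.
Step 3: L[2][2] = √(16) = 4.

L[1][0] = 3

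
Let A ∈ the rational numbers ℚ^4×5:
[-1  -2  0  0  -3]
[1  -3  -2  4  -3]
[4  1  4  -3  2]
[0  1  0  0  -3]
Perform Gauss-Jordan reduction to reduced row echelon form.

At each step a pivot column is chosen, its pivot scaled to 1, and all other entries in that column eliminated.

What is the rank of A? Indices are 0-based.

rank = 4

step 1: normalize row 0 (÷-1) = (1, 2, 0, 0, 3)
  row 1: subtract 1×row0 = (0, -5, -2, 4, -6)
  row 2: subtract 4×row0 = (0, -7, 4, -3, -10)
step 2: normalize row 1 (÷-5) = (0, 1, 2/5, -4/5, 6/5)
  row 0: subtract 2×row1 = (1, 0, -4/5, 8/5, 3/5)
  row 2: subtract -7×row1 = (0, 0, 34/5, -43/5, -8/5)
  row 3: subtract 1×row1 = (0, 0, -2/5, 4/5, -21/5)
step 3: normalize row 2 (÷34/5) = (0, 0, 1, -43/34, -4/17)
  row 0: subtract -4/5×row2 = (1, 0, 0, 10/17, 7/17)
  row 1: subtract 2/5×row2 = (0, 1, 0, -5/17, 22/17)
  row 3: subtract -2/5×row2 = (0, 0, 0, 5/17, -73/17)
step 4: normalize row 3 (÷5/17) = (0, 0, 0, 1, -73/5)
  row 0: subtract 10/17×row3 = (1, 0, 0, 0, 9)
  row 1: subtract -5/17×row3 = (0, 1, 0, 0, -3)
  row 2: subtract -43/34×row3 = (0, 0, 1, 0, -187/10)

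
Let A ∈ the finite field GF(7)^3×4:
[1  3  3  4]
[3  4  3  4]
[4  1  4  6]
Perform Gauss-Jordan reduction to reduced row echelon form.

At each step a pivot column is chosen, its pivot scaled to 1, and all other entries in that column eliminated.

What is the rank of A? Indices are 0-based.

[1] R0 /= 1  ⇒  (1, 3, 3, 4)
     R1 -= 3·R0  ⇒  (0, 2, 1, 6)
     R2 -= 4·R0  ⇒  (0, 3, 6, 4)
[2] R1 /= 2  ⇒  (0, 1, 4, 3)
     R0 -= 3·R1  ⇒  (1, 0, 5, 2)
     R2 -= 3·R1  ⇒  (0, 0, 1, 2)
[3] R2 /= 1  ⇒  (0, 0, 1, 2)
     R0 -= 5·R2  ⇒  (1, 0, 0, 6)
     R1 -= 4·R2  ⇒  (0, 1, 0, 2)

rank = 3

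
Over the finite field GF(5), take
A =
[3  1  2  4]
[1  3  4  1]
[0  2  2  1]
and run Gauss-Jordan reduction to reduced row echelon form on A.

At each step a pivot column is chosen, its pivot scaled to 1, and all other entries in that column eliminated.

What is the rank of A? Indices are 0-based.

step 1: normalize row 0 (÷3) = (1, 2, 4, 3)
  row 1: subtract 1×row0 = (0, 1, 0, 3)
step 2: normalize row 1 (÷1) = (0, 1, 0, 3)
  row 0: subtract 2×row1 = (1, 0, 4, 2)
  row 2: subtract 2×row1 = (0, 0, 2, 0)
step 3: normalize row 2 (÷2) = (0, 0, 1, 0)
  row 0: subtract 4×row2 = (1, 0, 0, 2)

rank = 3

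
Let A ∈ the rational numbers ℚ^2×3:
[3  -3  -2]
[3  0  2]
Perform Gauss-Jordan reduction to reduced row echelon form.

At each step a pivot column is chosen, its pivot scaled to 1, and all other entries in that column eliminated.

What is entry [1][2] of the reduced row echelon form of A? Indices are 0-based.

step 1: normalize row 0 (÷3) = (1, -1, -2/3)
  row 1: subtract 3×row0 = (0, 3, 4)
step 2: normalize row 1 (÷3) = (0, 1, 4/3)
  row 0: subtract -1×row1 = (1, 0, 2/3)

M[1][2] = 4/3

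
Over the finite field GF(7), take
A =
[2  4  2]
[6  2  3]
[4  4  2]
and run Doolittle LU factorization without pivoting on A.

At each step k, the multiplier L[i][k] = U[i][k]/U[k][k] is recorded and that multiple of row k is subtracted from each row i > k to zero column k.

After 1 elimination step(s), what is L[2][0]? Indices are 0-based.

[col 0] pivot 2
  R1 -= 3*R0 → (0, 4, 4)  (L[1][0] := 3)
  R2 -= 2*R0 → (0, 3, 5)  (L[2][0] := 2)

L[2][0] = 2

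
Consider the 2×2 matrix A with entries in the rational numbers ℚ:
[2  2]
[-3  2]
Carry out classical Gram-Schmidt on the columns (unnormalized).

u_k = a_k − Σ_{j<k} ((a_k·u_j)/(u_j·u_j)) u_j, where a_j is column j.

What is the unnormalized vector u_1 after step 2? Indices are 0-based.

u_1 = (30/13, 20/13)

Step 1: u_0 = a_0 = (2, -3).
Step 2: u_1 = a_1 − (-2/13)·u_0 = (30/13, 20/13).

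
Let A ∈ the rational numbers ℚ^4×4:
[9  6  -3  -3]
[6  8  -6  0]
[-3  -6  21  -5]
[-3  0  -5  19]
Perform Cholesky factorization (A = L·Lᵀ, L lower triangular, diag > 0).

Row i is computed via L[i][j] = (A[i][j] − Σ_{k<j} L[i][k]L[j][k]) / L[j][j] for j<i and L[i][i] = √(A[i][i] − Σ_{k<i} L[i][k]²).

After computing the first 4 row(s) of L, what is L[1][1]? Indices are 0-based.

L[1][1] = 2

Step 1: L[0][0] = √(9) = 3.
  L[1][0] = (6) / L[0][0] = 2.
Step 2: L[1][1] = √(4) = 2.
  L[2][0] = (-3) / L[0][0] = -1.
  L[2][1] = (-4) / L[1][1] = -2.
Step 3: L[2][2] = √(16) = 4.
  L[3][0] = (-3) / L[0][0] = -1.
  L[3][1] = (2) / L[1][1] = 1.
  L[3][2] = (-4) / L[2][2] = -1.
Step 4: L[3][3] = √(16) = 4.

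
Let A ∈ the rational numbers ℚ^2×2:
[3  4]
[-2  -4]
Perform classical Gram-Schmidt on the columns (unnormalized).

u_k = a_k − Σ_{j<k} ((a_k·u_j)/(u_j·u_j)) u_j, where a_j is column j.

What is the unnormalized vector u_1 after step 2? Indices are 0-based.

u_1 = (-8/13, -12/13)

Step 1: u_0 = a_0 = (3, -2).
Step 2: u_1 = a_1 − (20/13)·u_0 = (-8/13, -12/13).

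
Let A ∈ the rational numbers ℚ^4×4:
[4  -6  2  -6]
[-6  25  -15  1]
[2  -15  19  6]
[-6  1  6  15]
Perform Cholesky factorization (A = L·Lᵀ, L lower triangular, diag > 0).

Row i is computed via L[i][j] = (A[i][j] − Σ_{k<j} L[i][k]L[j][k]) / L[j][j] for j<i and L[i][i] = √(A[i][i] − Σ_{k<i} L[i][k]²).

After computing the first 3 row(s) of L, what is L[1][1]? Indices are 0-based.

Step 1: L[0][0] = √(4) = 2.
  L[1][0] = (-6) / L[0][0] = -3.
Step 2: L[1][1] = √(16) = 4.
  L[2][0] = (2) / L[0][0] = 1.
  L[2][1] = (-12) / L[1][1] = -3.
Step 3: L[2][2] = √(9) = 3.

L[1][1] = 4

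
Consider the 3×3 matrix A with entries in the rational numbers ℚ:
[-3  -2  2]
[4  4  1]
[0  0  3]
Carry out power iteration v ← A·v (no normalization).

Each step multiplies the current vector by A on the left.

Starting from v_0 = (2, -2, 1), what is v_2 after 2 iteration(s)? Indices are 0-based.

v_0 = (2, -2, 1).
v_1 = A·v_0 = (0, 1, 3).
v_2 = A·v_1 = (4, 7, 9).

v_2 = (4, 7, 9)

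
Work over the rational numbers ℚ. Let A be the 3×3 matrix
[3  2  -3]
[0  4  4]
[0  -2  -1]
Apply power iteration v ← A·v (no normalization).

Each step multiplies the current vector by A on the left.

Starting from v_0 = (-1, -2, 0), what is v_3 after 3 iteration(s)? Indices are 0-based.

v_3 = (-215, -16, 20)

v_0 = (-1, -2, 0).
v_1 = A·v_0 = (-7, -8, 4).
v_2 = A·v_1 = (-49, -16, 12).
v_3 = A·v_2 = (-215, -16, 20).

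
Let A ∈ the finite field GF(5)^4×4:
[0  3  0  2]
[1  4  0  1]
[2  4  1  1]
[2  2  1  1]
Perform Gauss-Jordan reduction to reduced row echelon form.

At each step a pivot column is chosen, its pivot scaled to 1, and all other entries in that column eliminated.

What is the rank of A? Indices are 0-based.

rank = 4

step 1: exchange rows 0,1
step 1: normalize row 0 (÷1) = (1, 4, 0, 1)
  row 2: subtract 2×row0 = (0, 1, 1, 4)
  row 3: subtract 2×row0 = (0, 4, 1, 4)
step 2: normalize row 1 (÷3) = (0, 1, 0, 4)
  row 0: subtract 4×row1 = (1, 0, 0, 0)
  row 2: subtract 1×row1 = (0, 0, 1, 0)
  row 3: subtract 4×row1 = (0, 0, 1, 3)
step 3: normalize row 2 (÷1) = (0, 0, 1, 0)
  row 3: subtract 1×row2 = (0, 0, 0, 3)
step 4: normalize row 3 (÷3) = (0, 0, 0, 1)
  row 1: subtract 4×row3 = (0, 1, 0, 0)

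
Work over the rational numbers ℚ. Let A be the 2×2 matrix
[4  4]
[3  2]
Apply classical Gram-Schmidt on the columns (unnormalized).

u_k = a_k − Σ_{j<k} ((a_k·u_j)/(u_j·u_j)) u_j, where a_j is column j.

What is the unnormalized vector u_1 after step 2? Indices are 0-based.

Step 1: u_0 = a_0 = (4, 3).
Step 2: u_1 = a_1 − (22/25)·u_0 = (12/25, -16/25).

u_1 = (12/25, -16/25)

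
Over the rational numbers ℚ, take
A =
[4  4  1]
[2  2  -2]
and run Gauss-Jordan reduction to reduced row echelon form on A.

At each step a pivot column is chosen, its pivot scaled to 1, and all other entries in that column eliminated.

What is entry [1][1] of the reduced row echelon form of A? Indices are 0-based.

step 1: normalize row 0 (÷4) = (1, 1, 1/4)
  row 1: subtract 2×row0 = (0, 0, -5/2)
skip col 1 (zero from row 1)
step 2: normalize row 1 (÷-5/2) = (0, 0, 1)
  row 0: subtract 1/4×row1 = (1, 1, 0)

M[1][1] = 0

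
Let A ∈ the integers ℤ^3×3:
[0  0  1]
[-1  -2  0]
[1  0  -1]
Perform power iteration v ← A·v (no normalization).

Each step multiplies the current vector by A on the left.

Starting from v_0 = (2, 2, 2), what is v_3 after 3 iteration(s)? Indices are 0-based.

v_3 = (2, -20, -2)

v_0 = (2, 2, 2).
v_1 = A·v_0 = (2, -6, 0).
v_2 = A·v_1 = (0, 10, 2).
v_3 = A·v_2 = (2, -20, -2).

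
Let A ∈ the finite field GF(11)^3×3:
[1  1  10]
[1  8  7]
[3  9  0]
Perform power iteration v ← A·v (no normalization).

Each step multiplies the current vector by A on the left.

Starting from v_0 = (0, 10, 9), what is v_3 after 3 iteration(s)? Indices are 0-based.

v_0 = (0, 10, 9).
v_1 = A·v_0 = (1, 0, 2).
v_2 = A·v_1 = (10, 4, 3).
v_3 = A·v_2 = (0, 8, 0).

v_3 = (0, 8, 0)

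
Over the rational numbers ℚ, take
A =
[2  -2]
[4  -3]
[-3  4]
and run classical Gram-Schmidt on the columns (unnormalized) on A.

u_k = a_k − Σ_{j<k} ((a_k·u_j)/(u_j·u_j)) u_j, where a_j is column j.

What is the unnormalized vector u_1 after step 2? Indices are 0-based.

u_1 = (-2/29, 25/29, 32/29)

Step 1: u_0 = a_0 = (2, 4, -3).
Step 2: u_1 = a_1 − (-28/29)·u_0 = (-2/29, 25/29, 32/29).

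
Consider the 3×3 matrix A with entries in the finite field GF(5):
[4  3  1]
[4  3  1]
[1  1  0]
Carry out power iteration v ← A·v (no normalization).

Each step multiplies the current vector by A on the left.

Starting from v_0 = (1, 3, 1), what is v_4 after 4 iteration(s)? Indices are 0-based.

v_0 = (1, 3, 1).
v_1 = A·v_0 = (4, 4, 4).
v_2 = A·v_1 = (2, 2, 3).
v_3 = A·v_2 = (2, 2, 4).
v_4 = A·v_3 = (3, 3, 4).

v_4 = (3, 3, 4)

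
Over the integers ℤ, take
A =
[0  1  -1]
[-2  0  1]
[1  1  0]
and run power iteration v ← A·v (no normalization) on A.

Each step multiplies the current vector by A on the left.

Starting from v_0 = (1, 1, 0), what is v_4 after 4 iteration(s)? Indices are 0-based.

v_0 = (1, 1, 0).
v_1 = A·v_0 = (1, -2, 2).
v_2 = A·v_1 = (-4, 0, -1).
v_3 = A·v_2 = (1, 7, -4).
v_4 = A·v_3 = (11, -6, 8).

v_4 = (11, -6, 8)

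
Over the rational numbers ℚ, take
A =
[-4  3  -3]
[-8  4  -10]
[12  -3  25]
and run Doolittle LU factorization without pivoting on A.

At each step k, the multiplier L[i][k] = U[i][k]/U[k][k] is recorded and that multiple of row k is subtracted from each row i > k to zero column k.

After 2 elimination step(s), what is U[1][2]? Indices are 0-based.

U[1][2] = -4

k=0: U[0][0]=-4
  eliminate (1,0): mult=2, new row 1: (0, -2, -4); set L[1][0]=2
  eliminate (2,0): mult=-3, new row 2: (0, 6, 16); set L[2][0]=-3
k=1: U[1][1]=-2
  eliminate (2,1): mult=-3, new row 2: (0, 0, 4); set L[2][1]=-3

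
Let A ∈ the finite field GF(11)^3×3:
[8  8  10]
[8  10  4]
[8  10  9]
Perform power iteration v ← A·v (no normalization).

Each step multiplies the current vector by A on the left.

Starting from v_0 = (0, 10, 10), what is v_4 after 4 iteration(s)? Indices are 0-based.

v_4 = (7, 10, 4)

v_0 = (0, 10, 10).
v_1 = A·v_0 = (4, 8, 3).
v_2 = A·v_1 = (5, 3, 7).
v_3 = A·v_2 = (2, 10, 1).
v_4 = A·v_3 = (7, 10, 4).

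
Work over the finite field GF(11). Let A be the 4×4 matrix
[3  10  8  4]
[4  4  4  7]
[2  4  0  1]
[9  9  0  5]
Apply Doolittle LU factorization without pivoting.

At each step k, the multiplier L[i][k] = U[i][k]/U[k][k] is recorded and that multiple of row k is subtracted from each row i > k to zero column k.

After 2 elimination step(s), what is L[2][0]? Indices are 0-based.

L[2][0] = 8

[col 0] pivot 3
  R1 -= 5*R0 → (0, 9, 8, 9)  (L[1][0] := 5)
  R2 -= 8*R0 → (0, 1, 2, 2)  (L[2][0] := 8)
  R3 -= 3*R0 → (0, 1, 9, 4)  (L[3][0] := 3)
[col 1] pivot 9
  R2 -= 5*R1 → (0, 0, 6, 1)  (L[2][1] := 5)
  R3 -= 5*R1 → (0, 0, 2, 3)  (L[3][1] := 5)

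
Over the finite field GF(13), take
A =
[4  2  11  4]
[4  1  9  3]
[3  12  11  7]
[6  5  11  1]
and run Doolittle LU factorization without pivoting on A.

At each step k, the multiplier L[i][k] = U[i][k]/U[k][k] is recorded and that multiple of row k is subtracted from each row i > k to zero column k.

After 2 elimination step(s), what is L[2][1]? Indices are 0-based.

k=0: U[0][0]=4
  eliminate (1,0): mult=1, new row 1: (0, 12, 11, 12); set L[1][0]=1
  eliminate (2,0): mult=4, new row 2: (0, 4, 6, 4); set L[2][0]=4
  eliminate (3,0): mult=8, new row 3: (0, 2, 1, 8); set L[3][0]=8
k=1: U[1][1]=12
  eliminate (2,1): mult=9, new row 2: (0, 0, 11, 0); set L[2][1]=9
  eliminate (3,1): mult=11, new row 3: (0, 0, 10, 6); set L[3][1]=11

L[2][1] = 9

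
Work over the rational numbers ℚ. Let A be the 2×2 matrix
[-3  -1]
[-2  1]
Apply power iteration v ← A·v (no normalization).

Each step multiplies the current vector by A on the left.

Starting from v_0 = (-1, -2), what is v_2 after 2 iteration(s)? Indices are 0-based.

v_0 = (-1, -2).
v_1 = A·v_0 = (5, 0).
v_2 = A·v_1 = (-15, -10).

v_2 = (-15, -10)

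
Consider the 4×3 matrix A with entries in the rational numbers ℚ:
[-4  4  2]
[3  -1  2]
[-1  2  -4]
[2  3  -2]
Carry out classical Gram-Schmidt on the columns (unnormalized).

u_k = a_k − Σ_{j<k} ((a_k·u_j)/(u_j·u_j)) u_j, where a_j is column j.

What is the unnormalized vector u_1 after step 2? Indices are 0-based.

Step 1: u_0 = a_0 = (-4, 3, -1, 2).
Step 2: u_1 = a_1 − (-1/2)·u_0 = (2, 1/2, 3/2, 4).

u_1 = (2, 1/2, 3/2, 4)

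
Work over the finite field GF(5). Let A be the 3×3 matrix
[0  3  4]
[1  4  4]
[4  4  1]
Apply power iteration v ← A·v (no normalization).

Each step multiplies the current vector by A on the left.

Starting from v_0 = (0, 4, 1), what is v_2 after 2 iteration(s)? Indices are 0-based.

v_2 = (3, 4, 1)

v_0 = (0, 4, 1).
v_1 = A·v_0 = (1, 0, 2).
v_2 = A·v_1 = (3, 4, 1).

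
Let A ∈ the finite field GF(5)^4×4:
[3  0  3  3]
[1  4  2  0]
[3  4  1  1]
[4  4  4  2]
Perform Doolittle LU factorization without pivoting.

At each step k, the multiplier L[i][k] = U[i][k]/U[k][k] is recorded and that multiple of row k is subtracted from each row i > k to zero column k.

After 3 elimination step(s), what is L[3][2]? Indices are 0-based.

Step 1: pivot at (0,0) is 3.
  row1 ← row1 − (2)·row0  ⇒  L[1][0]=2, U row1=(0, 4, 1, 4)
  row2 ← row2 − (1)·row0  ⇒  L[2][0]=1, U row2=(0, 4, 3, 3)
  row3 ← row3 − (3)·row0  ⇒  L[3][0]=3, U row3=(0, 4, 0, 3)
Step 2: pivot at (1,1) is 4.
  row2 ← row2 − (1)·row1  ⇒  L[2][1]=1, U row2=(0, 0, 2, 4)
  row3 ← row3 − (1)·row1  ⇒  L[3][1]=1, U row3=(0, 0, 4, 4)
Step 3: pivot at (2,2) is 2.
  row3 ← row3 − (2)·row2  ⇒  L[3][2]=2, U row3=(0, 0, 0, 1)

L[3][2] = 2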